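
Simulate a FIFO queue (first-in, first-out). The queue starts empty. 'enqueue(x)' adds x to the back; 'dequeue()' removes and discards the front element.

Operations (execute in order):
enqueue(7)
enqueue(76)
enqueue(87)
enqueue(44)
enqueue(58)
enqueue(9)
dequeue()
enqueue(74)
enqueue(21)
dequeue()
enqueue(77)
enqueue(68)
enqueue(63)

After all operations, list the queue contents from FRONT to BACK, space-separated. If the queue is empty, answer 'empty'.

enqueue(7): [7]
enqueue(76): [7, 76]
enqueue(87): [7, 76, 87]
enqueue(44): [7, 76, 87, 44]
enqueue(58): [7, 76, 87, 44, 58]
enqueue(9): [7, 76, 87, 44, 58, 9]
dequeue(): [76, 87, 44, 58, 9]
enqueue(74): [76, 87, 44, 58, 9, 74]
enqueue(21): [76, 87, 44, 58, 9, 74, 21]
dequeue(): [87, 44, 58, 9, 74, 21]
enqueue(77): [87, 44, 58, 9, 74, 21, 77]
enqueue(68): [87, 44, 58, 9, 74, 21, 77, 68]
enqueue(63): [87, 44, 58, 9, 74, 21, 77, 68, 63]

Answer: 87 44 58 9 74 21 77 68 63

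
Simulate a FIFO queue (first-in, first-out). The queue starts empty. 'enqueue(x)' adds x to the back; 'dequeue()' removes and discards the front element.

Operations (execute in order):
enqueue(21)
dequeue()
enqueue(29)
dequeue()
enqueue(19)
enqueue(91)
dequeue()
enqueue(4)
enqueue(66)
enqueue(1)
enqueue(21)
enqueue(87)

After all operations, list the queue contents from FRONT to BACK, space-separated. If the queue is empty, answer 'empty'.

Answer: 91 4 66 1 21 87

Derivation:
enqueue(21): [21]
dequeue(): []
enqueue(29): [29]
dequeue(): []
enqueue(19): [19]
enqueue(91): [19, 91]
dequeue(): [91]
enqueue(4): [91, 4]
enqueue(66): [91, 4, 66]
enqueue(1): [91, 4, 66, 1]
enqueue(21): [91, 4, 66, 1, 21]
enqueue(87): [91, 4, 66, 1, 21, 87]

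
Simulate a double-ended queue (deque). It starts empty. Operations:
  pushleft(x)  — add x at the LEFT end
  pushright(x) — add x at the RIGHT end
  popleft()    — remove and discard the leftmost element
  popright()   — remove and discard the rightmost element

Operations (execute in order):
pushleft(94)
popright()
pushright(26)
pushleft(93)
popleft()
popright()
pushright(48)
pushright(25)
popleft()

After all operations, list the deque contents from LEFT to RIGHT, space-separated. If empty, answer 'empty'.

pushleft(94): [94]
popright(): []
pushright(26): [26]
pushleft(93): [93, 26]
popleft(): [26]
popright(): []
pushright(48): [48]
pushright(25): [48, 25]
popleft(): [25]

Answer: 25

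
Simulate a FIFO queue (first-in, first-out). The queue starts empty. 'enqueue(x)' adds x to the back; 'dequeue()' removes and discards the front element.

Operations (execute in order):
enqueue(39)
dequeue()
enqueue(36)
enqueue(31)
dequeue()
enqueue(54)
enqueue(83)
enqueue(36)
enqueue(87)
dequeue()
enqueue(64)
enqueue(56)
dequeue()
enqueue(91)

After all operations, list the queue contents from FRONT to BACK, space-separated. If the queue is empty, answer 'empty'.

Answer: 83 36 87 64 56 91

Derivation:
enqueue(39): [39]
dequeue(): []
enqueue(36): [36]
enqueue(31): [36, 31]
dequeue(): [31]
enqueue(54): [31, 54]
enqueue(83): [31, 54, 83]
enqueue(36): [31, 54, 83, 36]
enqueue(87): [31, 54, 83, 36, 87]
dequeue(): [54, 83, 36, 87]
enqueue(64): [54, 83, 36, 87, 64]
enqueue(56): [54, 83, 36, 87, 64, 56]
dequeue(): [83, 36, 87, 64, 56]
enqueue(91): [83, 36, 87, 64, 56, 91]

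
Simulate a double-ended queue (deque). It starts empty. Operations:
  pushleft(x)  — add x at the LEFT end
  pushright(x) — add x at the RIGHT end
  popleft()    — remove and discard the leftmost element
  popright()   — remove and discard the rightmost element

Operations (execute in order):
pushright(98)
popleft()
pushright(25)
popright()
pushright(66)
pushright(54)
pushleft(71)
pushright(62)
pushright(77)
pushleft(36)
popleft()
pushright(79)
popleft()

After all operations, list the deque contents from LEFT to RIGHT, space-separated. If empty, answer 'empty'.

Answer: 66 54 62 77 79

Derivation:
pushright(98): [98]
popleft(): []
pushright(25): [25]
popright(): []
pushright(66): [66]
pushright(54): [66, 54]
pushleft(71): [71, 66, 54]
pushright(62): [71, 66, 54, 62]
pushright(77): [71, 66, 54, 62, 77]
pushleft(36): [36, 71, 66, 54, 62, 77]
popleft(): [71, 66, 54, 62, 77]
pushright(79): [71, 66, 54, 62, 77, 79]
popleft(): [66, 54, 62, 77, 79]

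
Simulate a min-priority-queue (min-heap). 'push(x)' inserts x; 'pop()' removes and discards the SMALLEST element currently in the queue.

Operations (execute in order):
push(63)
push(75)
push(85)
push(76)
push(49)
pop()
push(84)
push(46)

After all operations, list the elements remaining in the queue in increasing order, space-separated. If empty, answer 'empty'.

push(63): heap contents = [63]
push(75): heap contents = [63, 75]
push(85): heap contents = [63, 75, 85]
push(76): heap contents = [63, 75, 76, 85]
push(49): heap contents = [49, 63, 75, 76, 85]
pop() → 49: heap contents = [63, 75, 76, 85]
push(84): heap contents = [63, 75, 76, 84, 85]
push(46): heap contents = [46, 63, 75, 76, 84, 85]

Answer: 46 63 75 76 84 85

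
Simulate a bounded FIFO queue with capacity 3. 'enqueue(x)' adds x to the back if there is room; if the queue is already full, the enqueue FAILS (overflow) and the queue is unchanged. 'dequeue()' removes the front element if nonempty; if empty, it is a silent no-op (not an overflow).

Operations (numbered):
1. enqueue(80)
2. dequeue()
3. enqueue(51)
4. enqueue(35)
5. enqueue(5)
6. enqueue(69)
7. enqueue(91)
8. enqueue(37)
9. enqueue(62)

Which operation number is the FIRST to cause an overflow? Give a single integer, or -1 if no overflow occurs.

Answer: 6

Derivation:
1. enqueue(80): size=1
2. dequeue(): size=0
3. enqueue(51): size=1
4. enqueue(35): size=2
5. enqueue(5): size=3
6. enqueue(69): size=3=cap → OVERFLOW (fail)
7. enqueue(91): size=3=cap → OVERFLOW (fail)
8. enqueue(37): size=3=cap → OVERFLOW (fail)
9. enqueue(62): size=3=cap → OVERFLOW (fail)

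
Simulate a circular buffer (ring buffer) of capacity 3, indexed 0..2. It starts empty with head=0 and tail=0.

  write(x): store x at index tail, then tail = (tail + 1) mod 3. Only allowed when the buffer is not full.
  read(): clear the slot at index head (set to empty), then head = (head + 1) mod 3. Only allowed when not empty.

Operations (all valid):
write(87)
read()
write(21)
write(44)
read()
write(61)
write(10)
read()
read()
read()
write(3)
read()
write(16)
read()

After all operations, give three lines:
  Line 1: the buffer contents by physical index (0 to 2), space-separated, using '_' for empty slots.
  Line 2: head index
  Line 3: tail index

Answer: _ _ _
1
1

Derivation:
write(87): buf=[87 _ _], head=0, tail=1, size=1
read(): buf=[_ _ _], head=1, tail=1, size=0
write(21): buf=[_ 21 _], head=1, tail=2, size=1
write(44): buf=[_ 21 44], head=1, tail=0, size=2
read(): buf=[_ _ 44], head=2, tail=0, size=1
write(61): buf=[61 _ 44], head=2, tail=1, size=2
write(10): buf=[61 10 44], head=2, tail=2, size=3
read(): buf=[61 10 _], head=0, tail=2, size=2
read(): buf=[_ 10 _], head=1, tail=2, size=1
read(): buf=[_ _ _], head=2, tail=2, size=0
write(3): buf=[_ _ 3], head=2, tail=0, size=1
read(): buf=[_ _ _], head=0, tail=0, size=0
write(16): buf=[16 _ _], head=0, tail=1, size=1
read(): buf=[_ _ _], head=1, tail=1, size=0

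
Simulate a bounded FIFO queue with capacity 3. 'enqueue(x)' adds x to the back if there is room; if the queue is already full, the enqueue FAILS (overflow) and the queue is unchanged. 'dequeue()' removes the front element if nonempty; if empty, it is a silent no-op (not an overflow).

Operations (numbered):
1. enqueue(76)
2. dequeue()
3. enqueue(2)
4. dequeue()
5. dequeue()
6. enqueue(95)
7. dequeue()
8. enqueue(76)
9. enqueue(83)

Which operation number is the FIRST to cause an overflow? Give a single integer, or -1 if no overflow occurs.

1. enqueue(76): size=1
2. dequeue(): size=0
3. enqueue(2): size=1
4. dequeue(): size=0
5. dequeue(): empty, no-op, size=0
6. enqueue(95): size=1
7. dequeue(): size=0
8. enqueue(76): size=1
9. enqueue(83): size=2

Answer: -1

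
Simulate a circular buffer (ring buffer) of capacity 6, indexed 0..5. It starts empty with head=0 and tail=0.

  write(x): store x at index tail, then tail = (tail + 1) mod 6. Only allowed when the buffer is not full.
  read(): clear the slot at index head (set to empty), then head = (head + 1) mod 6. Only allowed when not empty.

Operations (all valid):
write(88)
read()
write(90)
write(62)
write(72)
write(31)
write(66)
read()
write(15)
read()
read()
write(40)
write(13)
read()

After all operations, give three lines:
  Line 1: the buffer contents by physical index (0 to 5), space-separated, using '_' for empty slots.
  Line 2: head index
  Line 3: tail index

Answer: 15 40 13 _ _ 66
5
3

Derivation:
write(88): buf=[88 _ _ _ _ _], head=0, tail=1, size=1
read(): buf=[_ _ _ _ _ _], head=1, tail=1, size=0
write(90): buf=[_ 90 _ _ _ _], head=1, tail=2, size=1
write(62): buf=[_ 90 62 _ _ _], head=1, tail=3, size=2
write(72): buf=[_ 90 62 72 _ _], head=1, tail=4, size=3
write(31): buf=[_ 90 62 72 31 _], head=1, tail=5, size=4
write(66): buf=[_ 90 62 72 31 66], head=1, tail=0, size=5
read(): buf=[_ _ 62 72 31 66], head=2, tail=0, size=4
write(15): buf=[15 _ 62 72 31 66], head=2, tail=1, size=5
read(): buf=[15 _ _ 72 31 66], head=3, tail=1, size=4
read(): buf=[15 _ _ _ 31 66], head=4, tail=1, size=3
write(40): buf=[15 40 _ _ 31 66], head=4, tail=2, size=4
write(13): buf=[15 40 13 _ 31 66], head=4, tail=3, size=5
read(): buf=[15 40 13 _ _ 66], head=5, tail=3, size=4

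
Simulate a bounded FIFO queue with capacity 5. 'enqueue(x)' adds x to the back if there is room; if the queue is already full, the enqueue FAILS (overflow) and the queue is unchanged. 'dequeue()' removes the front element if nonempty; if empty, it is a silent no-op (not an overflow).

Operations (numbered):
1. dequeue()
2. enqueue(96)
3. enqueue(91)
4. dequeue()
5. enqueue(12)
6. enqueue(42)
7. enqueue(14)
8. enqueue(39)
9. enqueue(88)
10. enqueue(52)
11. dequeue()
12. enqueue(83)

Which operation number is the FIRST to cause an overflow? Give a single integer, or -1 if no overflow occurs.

Answer: 9

Derivation:
1. dequeue(): empty, no-op, size=0
2. enqueue(96): size=1
3. enqueue(91): size=2
4. dequeue(): size=1
5. enqueue(12): size=2
6. enqueue(42): size=3
7. enqueue(14): size=4
8. enqueue(39): size=5
9. enqueue(88): size=5=cap → OVERFLOW (fail)
10. enqueue(52): size=5=cap → OVERFLOW (fail)
11. dequeue(): size=4
12. enqueue(83): size=5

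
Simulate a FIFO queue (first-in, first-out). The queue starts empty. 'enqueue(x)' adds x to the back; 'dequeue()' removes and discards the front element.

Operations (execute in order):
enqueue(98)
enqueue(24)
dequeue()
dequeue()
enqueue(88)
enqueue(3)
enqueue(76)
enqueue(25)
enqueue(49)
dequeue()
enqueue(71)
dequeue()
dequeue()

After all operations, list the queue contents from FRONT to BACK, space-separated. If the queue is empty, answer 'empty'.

Answer: 25 49 71

Derivation:
enqueue(98): [98]
enqueue(24): [98, 24]
dequeue(): [24]
dequeue(): []
enqueue(88): [88]
enqueue(3): [88, 3]
enqueue(76): [88, 3, 76]
enqueue(25): [88, 3, 76, 25]
enqueue(49): [88, 3, 76, 25, 49]
dequeue(): [3, 76, 25, 49]
enqueue(71): [3, 76, 25, 49, 71]
dequeue(): [76, 25, 49, 71]
dequeue(): [25, 49, 71]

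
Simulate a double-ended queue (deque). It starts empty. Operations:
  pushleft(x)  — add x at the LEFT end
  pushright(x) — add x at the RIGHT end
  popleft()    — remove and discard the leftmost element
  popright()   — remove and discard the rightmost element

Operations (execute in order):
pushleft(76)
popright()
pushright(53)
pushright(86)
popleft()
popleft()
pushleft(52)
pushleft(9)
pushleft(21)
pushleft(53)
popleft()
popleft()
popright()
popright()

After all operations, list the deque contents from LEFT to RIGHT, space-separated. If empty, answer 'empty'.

Answer: empty

Derivation:
pushleft(76): [76]
popright(): []
pushright(53): [53]
pushright(86): [53, 86]
popleft(): [86]
popleft(): []
pushleft(52): [52]
pushleft(9): [9, 52]
pushleft(21): [21, 9, 52]
pushleft(53): [53, 21, 9, 52]
popleft(): [21, 9, 52]
popleft(): [9, 52]
popright(): [9]
popright(): []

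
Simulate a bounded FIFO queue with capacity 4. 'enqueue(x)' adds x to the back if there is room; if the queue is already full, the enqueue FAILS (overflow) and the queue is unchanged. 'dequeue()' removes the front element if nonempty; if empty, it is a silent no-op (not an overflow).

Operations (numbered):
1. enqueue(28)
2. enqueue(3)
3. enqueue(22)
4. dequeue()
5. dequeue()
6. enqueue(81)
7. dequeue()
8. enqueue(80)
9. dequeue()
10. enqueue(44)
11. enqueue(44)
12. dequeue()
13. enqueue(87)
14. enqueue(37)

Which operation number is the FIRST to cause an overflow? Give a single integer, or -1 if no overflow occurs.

Answer: -1

Derivation:
1. enqueue(28): size=1
2. enqueue(3): size=2
3. enqueue(22): size=3
4. dequeue(): size=2
5. dequeue(): size=1
6. enqueue(81): size=2
7. dequeue(): size=1
8. enqueue(80): size=2
9. dequeue(): size=1
10. enqueue(44): size=2
11. enqueue(44): size=3
12. dequeue(): size=2
13. enqueue(87): size=3
14. enqueue(37): size=4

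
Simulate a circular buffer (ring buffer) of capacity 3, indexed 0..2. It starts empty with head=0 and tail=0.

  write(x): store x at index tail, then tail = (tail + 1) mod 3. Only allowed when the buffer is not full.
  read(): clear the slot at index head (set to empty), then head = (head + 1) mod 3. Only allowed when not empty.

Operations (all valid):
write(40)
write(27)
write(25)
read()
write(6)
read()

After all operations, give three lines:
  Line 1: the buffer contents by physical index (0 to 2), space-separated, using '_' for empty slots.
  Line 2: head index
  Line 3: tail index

write(40): buf=[40 _ _], head=0, tail=1, size=1
write(27): buf=[40 27 _], head=0, tail=2, size=2
write(25): buf=[40 27 25], head=0, tail=0, size=3
read(): buf=[_ 27 25], head=1, tail=0, size=2
write(6): buf=[6 27 25], head=1, tail=1, size=3
read(): buf=[6 _ 25], head=2, tail=1, size=2

Answer: 6 _ 25
2
1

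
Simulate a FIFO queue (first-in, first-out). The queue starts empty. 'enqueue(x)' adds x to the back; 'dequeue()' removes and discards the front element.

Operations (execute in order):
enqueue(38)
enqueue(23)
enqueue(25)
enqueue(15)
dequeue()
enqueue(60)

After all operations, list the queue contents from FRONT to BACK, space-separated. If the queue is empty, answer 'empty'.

Answer: 23 25 15 60

Derivation:
enqueue(38): [38]
enqueue(23): [38, 23]
enqueue(25): [38, 23, 25]
enqueue(15): [38, 23, 25, 15]
dequeue(): [23, 25, 15]
enqueue(60): [23, 25, 15, 60]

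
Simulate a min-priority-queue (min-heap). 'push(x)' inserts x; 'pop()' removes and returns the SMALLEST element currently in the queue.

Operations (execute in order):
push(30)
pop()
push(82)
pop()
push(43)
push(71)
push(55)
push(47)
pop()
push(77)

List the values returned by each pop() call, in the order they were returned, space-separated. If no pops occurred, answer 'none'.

Answer: 30 82 43

Derivation:
push(30): heap contents = [30]
pop() → 30: heap contents = []
push(82): heap contents = [82]
pop() → 82: heap contents = []
push(43): heap contents = [43]
push(71): heap contents = [43, 71]
push(55): heap contents = [43, 55, 71]
push(47): heap contents = [43, 47, 55, 71]
pop() → 43: heap contents = [47, 55, 71]
push(77): heap contents = [47, 55, 71, 77]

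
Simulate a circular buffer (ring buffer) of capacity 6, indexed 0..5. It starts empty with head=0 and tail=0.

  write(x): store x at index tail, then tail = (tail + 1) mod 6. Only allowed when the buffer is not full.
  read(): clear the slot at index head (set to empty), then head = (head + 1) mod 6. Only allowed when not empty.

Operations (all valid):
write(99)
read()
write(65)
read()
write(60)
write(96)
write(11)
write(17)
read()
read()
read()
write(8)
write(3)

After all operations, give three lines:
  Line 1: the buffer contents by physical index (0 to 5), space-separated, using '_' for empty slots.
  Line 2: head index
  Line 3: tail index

write(99): buf=[99 _ _ _ _ _], head=0, tail=1, size=1
read(): buf=[_ _ _ _ _ _], head=1, tail=1, size=0
write(65): buf=[_ 65 _ _ _ _], head=1, tail=2, size=1
read(): buf=[_ _ _ _ _ _], head=2, tail=2, size=0
write(60): buf=[_ _ 60 _ _ _], head=2, tail=3, size=1
write(96): buf=[_ _ 60 96 _ _], head=2, tail=4, size=2
write(11): buf=[_ _ 60 96 11 _], head=2, tail=5, size=3
write(17): buf=[_ _ 60 96 11 17], head=2, tail=0, size=4
read(): buf=[_ _ _ 96 11 17], head=3, tail=0, size=3
read(): buf=[_ _ _ _ 11 17], head=4, tail=0, size=2
read(): buf=[_ _ _ _ _ 17], head=5, tail=0, size=1
write(8): buf=[8 _ _ _ _ 17], head=5, tail=1, size=2
write(3): buf=[8 3 _ _ _ 17], head=5, tail=2, size=3

Answer: 8 3 _ _ _ 17
5
2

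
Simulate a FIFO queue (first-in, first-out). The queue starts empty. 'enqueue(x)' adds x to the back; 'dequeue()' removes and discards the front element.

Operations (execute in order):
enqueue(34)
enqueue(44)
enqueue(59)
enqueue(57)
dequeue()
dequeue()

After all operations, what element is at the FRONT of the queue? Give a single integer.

enqueue(34): queue = [34]
enqueue(44): queue = [34, 44]
enqueue(59): queue = [34, 44, 59]
enqueue(57): queue = [34, 44, 59, 57]
dequeue(): queue = [44, 59, 57]
dequeue(): queue = [59, 57]

Answer: 59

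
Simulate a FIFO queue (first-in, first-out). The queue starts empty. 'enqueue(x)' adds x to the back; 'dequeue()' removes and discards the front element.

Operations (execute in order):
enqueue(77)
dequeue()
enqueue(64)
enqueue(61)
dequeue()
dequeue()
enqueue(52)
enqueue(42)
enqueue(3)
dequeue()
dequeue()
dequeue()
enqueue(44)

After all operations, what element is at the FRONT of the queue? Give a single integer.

Answer: 44

Derivation:
enqueue(77): queue = [77]
dequeue(): queue = []
enqueue(64): queue = [64]
enqueue(61): queue = [64, 61]
dequeue(): queue = [61]
dequeue(): queue = []
enqueue(52): queue = [52]
enqueue(42): queue = [52, 42]
enqueue(3): queue = [52, 42, 3]
dequeue(): queue = [42, 3]
dequeue(): queue = [3]
dequeue(): queue = []
enqueue(44): queue = [44]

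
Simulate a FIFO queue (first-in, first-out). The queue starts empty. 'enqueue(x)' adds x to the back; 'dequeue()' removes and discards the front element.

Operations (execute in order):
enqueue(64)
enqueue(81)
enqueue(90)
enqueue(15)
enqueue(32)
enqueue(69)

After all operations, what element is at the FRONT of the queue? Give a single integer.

Answer: 64

Derivation:
enqueue(64): queue = [64]
enqueue(81): queue = [64, 81]
enqueue(90): queue = [64, 81, 90]
enqueue(15): queue = [64, 81, 90, 15]
enqueue(32): queue = [64, 81, 90, 15, 32]
enqueue(69): queue = [64, 81, 90, 15, 32, 69]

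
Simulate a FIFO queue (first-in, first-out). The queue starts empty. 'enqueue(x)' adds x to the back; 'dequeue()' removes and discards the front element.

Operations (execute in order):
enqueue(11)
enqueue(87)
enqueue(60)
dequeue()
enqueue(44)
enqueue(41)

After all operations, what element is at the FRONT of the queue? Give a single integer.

Answer: 87

Derivation:
enqueue(11): queue = [11]
enqueue(87): queue = [11, 87]
enqueue(60): queue = [11, 87, 60]
dequeue(): queue = [87, 60]
enqueue(44): queue = [87, 60, 44]
enqueue(41): queue = [87, 60, 44, 41]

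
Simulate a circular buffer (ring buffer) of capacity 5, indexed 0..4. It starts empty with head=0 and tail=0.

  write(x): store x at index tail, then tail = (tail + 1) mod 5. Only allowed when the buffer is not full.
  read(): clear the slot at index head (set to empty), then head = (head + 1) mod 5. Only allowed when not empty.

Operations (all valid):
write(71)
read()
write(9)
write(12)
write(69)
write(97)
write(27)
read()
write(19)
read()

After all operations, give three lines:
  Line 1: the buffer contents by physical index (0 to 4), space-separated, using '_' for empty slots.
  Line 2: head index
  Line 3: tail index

write(71): buf=[71 _ _ _ _], head=0, tail=1, size=1
read(): buf=[_ _ _ _ _], head=1, tail=1, size=0
write(9): buf=[_ 9 _ _ _], head=1, tail=2, size=1
write(12): buf=[_ 9 12 _ _], head=1, tail=3, size=2
write(69): buf=[_ 9 12 69 _], head=1, tail=4, size=3
write(97): buf=[_ 9 12 69 97], head=1, tail=0, size=4
write(27): buf=[27 9 12 69 97], head=1, tail=1, size=5
read(): buf=[27 _ 12 69 97], head=2, tail=1, size=4
write(19): buf=[27 19 12 69 97], head=2, tail=2, size=5
read(): buf=[27 19 _ 69 97], head=3, tail=2, size=4

Answer: 27 19 _ 69 97
3
2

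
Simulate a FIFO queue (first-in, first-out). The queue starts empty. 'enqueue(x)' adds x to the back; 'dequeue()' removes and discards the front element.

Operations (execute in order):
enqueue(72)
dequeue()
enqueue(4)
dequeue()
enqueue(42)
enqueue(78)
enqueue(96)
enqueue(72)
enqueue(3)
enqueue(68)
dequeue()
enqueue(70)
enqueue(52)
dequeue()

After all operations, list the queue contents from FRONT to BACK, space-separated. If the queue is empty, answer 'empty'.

enqueue(72): [72]
dequeue(): []
enqueue(4): [4]
dequeue(): []
enqueue(42): [42]
enqueue(78): [42, 78]
enqueue(96): [42, 78, 96]
enqueue(72): [42, 78, 96, 72]
enqueue(3): [42, 78, 96, 72, 3]
enqueue(68): [42, 78, 96, 72, 3, 68]
dequeue(): [78, 96, 72, 3, 68]
enqueue(70): [78, 96, 72, 3, 68, 70]
enqueue(52): [78, 96, 72, 3, 68, 70, 52]
dequeue(): [96, 72, 3, 68, 70, 52]

Answer: 96 72 3 68 70 52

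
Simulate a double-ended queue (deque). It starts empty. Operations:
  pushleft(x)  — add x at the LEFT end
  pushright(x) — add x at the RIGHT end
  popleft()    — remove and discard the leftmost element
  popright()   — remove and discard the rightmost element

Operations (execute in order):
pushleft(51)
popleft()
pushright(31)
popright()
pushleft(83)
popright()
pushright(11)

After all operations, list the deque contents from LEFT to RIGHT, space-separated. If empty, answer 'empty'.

pushleft(51): [51]
popleft(): []
pushright(31): [31]
popright(): []
pushleft(83): [83]
popright(): []
pushright(11): [11]

Answer: 11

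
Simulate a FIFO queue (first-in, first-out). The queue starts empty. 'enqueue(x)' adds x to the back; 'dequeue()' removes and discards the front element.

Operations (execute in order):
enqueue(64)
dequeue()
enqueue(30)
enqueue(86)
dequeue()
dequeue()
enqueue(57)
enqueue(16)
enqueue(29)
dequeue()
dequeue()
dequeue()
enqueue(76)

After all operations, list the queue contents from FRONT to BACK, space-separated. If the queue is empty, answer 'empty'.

enqueue(64): [64]
dequeue(): []
enqueue(30): [30]
enqueue(86): [30, 86]
dequeue(): [86]
dequeue(): []
enqueue(57): [57]
enqueue(16): [57, 16]
enqueue(29): [57, 16, 29]
dequeue(): [16, 29]
dequeue(): [29]
dequeue(): []
enqueue(76): [76]

Answer: 76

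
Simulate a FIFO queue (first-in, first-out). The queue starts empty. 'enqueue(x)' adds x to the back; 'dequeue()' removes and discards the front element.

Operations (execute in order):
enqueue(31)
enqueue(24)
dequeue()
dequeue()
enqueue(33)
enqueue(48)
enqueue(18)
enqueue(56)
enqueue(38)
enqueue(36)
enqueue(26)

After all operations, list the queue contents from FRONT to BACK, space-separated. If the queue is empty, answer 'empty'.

Answer: 33 48 18 56 38 36 26

Derivation:
enqueue(31): [31]
enqueue(24): [31, 24]
dequeue(): [24]
dequeue(): []
enqueue(33): [33]
enqueue(48): [33, 48]
enqueue(18): [33, 48, 18]
enqueue(56): [33, 48, 18, 56]
enqueue(38): [33, 48, 18, 56, 38]
enqueue(36): [33, 48, 18, 56, 38, 36]
enqueue(26): [33, 48, 18, 56, 38, 36, 26]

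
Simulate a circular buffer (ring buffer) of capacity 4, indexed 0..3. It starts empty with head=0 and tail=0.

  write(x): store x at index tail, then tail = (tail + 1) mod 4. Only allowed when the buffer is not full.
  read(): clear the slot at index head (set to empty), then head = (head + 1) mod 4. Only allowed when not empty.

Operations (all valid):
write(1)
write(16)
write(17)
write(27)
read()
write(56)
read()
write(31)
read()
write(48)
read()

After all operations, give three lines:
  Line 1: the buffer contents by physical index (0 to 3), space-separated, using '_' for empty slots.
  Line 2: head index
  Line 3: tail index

write(1): buf=[1 _ _ _], head=0, tail=1, size=1
write(16): buf=[1 16 _ _], head=0, tail=2, size=2
write(17): buf=[1 16 17 _], head=0, tail=3, size=3
write(27): buf=[1 16 17 27], head=0, tail=0, size=4
read(): buf=[_ 16 17 27], head=1, tail=0, size=3
write(56): buf=[56 16 17 27], head=1, tail=1, size=4
read(): buf=[56 _ 17 27], head=2, tail=1, size=3
write(31): buf=[56 31 17 27], head=2, tail=2, size=4
read(): buf=[56 31 _ 27], head=3, tail=2, size=3
write(48): buf=[56 31 48 27], head=3, tail=3, size=4
read(): buf=[56 31 48 _], head=0, tail=3, size=3

Answer: 56 31 48 _
0
3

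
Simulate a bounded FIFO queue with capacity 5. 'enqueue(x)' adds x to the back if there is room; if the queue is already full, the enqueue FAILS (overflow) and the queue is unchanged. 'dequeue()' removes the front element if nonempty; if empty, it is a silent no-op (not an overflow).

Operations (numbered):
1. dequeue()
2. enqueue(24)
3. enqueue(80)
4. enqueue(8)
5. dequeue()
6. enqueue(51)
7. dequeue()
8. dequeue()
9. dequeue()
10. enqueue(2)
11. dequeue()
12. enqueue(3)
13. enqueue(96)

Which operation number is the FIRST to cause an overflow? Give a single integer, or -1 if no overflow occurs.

1. dequeue(): empty, no-op, size=0
2. enqueue(24): size=1
3. enqueue(80): size=2
4. enqueue(8): size=3
5. dequeue(): size=2
6. enqueue(51): size=3
7. dequeue(): size=2
8. dequeue(): size=1
9. dequeue(): size=0
10. enqueue(2): size=1
11. dequeue(): size=0
12. enqueue(3): size=1
13. enqueue(96): size=2

Answer: -1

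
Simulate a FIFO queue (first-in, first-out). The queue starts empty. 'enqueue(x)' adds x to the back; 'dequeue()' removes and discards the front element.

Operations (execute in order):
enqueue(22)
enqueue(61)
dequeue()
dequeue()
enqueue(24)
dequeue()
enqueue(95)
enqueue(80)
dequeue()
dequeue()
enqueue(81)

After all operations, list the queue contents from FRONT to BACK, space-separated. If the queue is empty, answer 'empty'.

Answer: 81

Derivation:
enqueue(22): [22]
enqueue(61): [22, 61]
dequeue(): [61]
dequeue(): []
enqueue(24): [24]
dequeue(): []
enqueue(95): [95]
enqueue(80): [95, 80]
dequeue(): [80]
dequeue(): []
enqueue(81): [81]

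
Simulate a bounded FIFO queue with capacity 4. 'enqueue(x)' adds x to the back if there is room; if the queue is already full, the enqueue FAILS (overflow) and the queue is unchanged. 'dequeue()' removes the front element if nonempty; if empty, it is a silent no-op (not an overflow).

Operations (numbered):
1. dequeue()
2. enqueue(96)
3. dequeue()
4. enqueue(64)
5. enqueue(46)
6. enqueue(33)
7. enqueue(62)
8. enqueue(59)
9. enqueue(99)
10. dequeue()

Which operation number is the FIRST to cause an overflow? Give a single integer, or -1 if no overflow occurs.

1. dequeue(): empty, no-op, size=0
2. enqueue(96): size=1
3. dequeue(): size=0
4. enqueue(64): size=1
5. enqueue(46): size=2
6. enqueue(33): size=3
7. enqueue(62): size=4
8. enqueue(59): size=4=cap → OVERFLOW (fail)
9. enqueue(99): size=4=cap → OVERFLOW (fail)
10. dequeue(): size=3

Answer: 8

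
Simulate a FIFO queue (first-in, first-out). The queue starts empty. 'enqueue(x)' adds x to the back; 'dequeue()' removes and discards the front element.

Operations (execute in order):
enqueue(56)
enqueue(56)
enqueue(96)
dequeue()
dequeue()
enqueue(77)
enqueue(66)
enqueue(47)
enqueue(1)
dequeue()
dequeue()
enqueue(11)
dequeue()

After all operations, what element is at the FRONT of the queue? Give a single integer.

enqueue(56): queue = [56]
enqueue(56): queue = [56, 56]
enqueue(96): queue = [56, 56, 96]
dequeue(): queue = [56, 96]
dequeue(): queue = [96]
enqueue(77): queue = [96, 77]
enqueue(66): queue = [96, 77, 66]
enqueue(47): queue = [96, 77, 66, 47]
enqueue(1): queue = [96, 77, 66, 47, 1]
dequeue(): queue = [77, 66, 47, 1]
dequeue(): queue = [66, 47, 1]
enqueue(11): queue = [66, 47, 1, 11]
dequeue(): queue = [47, 1, 11]

Answer: 47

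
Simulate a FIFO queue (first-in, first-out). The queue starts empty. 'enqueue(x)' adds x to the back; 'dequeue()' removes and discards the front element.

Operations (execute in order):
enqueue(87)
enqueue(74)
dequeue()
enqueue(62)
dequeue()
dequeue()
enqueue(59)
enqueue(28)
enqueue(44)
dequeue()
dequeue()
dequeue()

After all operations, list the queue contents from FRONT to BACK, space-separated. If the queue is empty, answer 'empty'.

Answer: empty

Derivation:
enqueue(87): [87]
enqueue(74): [87, 74]
dequeue(): [74]
enqueue(62): [74, 62]
dequeue(): [62]
dequeue(): []
enqueue(59): [59]
enqueue(28): [59, 28]
enqueue(44): [59, 28, 44]
dequeue(): [28, 44]
dequeue(): [44]
dequeue(): []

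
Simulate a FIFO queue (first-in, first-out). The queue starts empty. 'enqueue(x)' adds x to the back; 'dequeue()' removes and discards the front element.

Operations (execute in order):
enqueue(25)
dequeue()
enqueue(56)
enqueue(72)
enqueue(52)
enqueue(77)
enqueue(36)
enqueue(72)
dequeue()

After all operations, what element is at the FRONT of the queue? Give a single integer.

enqueue(25): queue = [25]
dequeue(): queue = []
enqueue(56): queue = [56]
enqueue(72): queue = [56, 72]
enqueue(52): queue = [56, 72, 52]
enqueue(77): queue = [56, 72, 52, 77]
enqueue(36): queue = [56, 72, 52, 77, 36]
enqueue(72): queue = [56, 72, 52, 77, 36, 72]
dequeue(): queue = [72, 52, 77, 36, 72]

Answer: 72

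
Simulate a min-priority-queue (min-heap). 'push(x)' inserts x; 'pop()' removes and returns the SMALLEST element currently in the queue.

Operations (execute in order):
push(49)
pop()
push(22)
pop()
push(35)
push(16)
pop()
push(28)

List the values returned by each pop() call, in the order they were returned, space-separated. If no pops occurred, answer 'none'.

push(49): heap contents = [49]
pop() → 49: heap contents = []
push(22): heap contents = [22]
pop() → 22: heap contents = []
push(35): heap contents = [35]
push(16): heap contents = [16, 35]
pop() → 16: heap contents = [35]
push(28): heap contents = [28, 35]

Answer: 49 22 16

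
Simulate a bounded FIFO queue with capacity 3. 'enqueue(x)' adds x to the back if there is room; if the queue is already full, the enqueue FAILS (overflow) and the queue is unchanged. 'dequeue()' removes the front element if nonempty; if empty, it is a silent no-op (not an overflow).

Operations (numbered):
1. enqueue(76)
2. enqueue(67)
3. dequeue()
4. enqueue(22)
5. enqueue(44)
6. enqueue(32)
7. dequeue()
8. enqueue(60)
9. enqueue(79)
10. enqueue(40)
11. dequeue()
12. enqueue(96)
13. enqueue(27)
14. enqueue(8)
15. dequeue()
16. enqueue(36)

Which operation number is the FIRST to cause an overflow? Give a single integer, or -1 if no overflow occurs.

1. enqueue(76): size=1
2. enqueue(67): size=2
3. dequeue(): size=1
4. enqueue(22): size=2
5. enqueue(44): size=3
6. enqueue(32): size=3=cap → OVERFLOW (fail)
7. dequeue(): size=2
8. enqueue(60): size=3
9. enqueue(79): size=3=cap → OVERFLOW (fail)
10. enqueue(40): size=3=cap → OVERFLOW (fail)
11. dequeue(): size=2
12. enqueue(96): size=3
13. enqueue(27): size=3=cap → OVERFLOW (fail)
14. enqueue(8): size=3=cap → OVERFLOW (fail)
15. dequeue(): size=2
16. enqueue(36): size=3

Answer: 6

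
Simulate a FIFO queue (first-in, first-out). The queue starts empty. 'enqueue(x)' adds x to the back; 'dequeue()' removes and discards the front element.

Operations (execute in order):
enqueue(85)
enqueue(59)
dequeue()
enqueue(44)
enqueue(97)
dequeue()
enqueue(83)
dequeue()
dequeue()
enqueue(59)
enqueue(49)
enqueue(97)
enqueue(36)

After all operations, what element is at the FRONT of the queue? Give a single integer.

enqueue(85): queue = [85]
enqueue(59): queue = [85, 59]
dequeue(): queue = [59]
enqueue(44): queue = [59, 44]
enqueue(97): queue = [59, 44, 97]
dequeue(): queue = [44, 97]
enqueue(83): queue = [44, 97, 83]
dequeue(): queue = [97, 83]
dequeue(): queue = [83]
enqueue(59): queue = [83, 59]
enqueue(49): queue = [83, 59, 49]
enqueue(97): queue = [83, 59, 49, 97]
enqueue(36): queue = [83, 59, 49, 97, 36]

Answer: 83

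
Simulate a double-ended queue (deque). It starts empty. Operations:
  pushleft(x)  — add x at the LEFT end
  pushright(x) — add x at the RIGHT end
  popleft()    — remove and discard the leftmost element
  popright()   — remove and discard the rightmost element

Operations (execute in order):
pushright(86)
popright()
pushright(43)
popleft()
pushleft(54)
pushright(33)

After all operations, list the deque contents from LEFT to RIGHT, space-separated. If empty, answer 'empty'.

Answer: 54 33

Derivation:
pushright(86): [86]
popright(): []
pushright(43): [43]
popleft(): []
pushleft(54): [54]
pushright(33): [54, 33]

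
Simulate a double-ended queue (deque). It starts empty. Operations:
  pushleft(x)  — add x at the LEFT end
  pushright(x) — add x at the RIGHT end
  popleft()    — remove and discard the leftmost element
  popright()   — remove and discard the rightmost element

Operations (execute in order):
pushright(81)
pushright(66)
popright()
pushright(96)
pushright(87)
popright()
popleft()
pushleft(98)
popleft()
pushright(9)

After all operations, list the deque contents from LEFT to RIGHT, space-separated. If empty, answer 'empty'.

pushright(81): [81]
pushright(66): [81, 66]
popright(): [81]
pushright(96): [81, 96]
pushright(87): [81, 96, 87]
popright(): [81, 96]
popleft(): [96]
pushleft(98): [98, 96]
popleft(): [96]
pushright(9): [96, 9]

Answer: 96 9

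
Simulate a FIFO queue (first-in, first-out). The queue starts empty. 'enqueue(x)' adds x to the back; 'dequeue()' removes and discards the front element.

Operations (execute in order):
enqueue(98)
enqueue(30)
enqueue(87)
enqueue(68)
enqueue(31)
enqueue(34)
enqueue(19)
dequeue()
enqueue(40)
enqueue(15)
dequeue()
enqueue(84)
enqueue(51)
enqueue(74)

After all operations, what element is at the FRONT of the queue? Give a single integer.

enqueue(98): queue = [98]
enqueue(30): queue = [98, 30]
enqueue(87): queue = [98, 30, 87]
enqueue(68): queue = [98, 30, 87, 68]
enqueue(31): queue = [98, 30, 87, 68, 31]
enqueue(34): queue = [98, 30, 87, 68, 31, 34]
enqueue(19): queue = [98, 30, 87, 68, 31, 34, 19]
dequeue(): queue = [30, 87, 68, 31, 34, 19]
enqueue(40): queue = [30, 87, 68, 31, 34, 19, 40]
enqueue(15): queue = [30, 87, 68, 31, 34, 19, 40, 15]
dequeue(): queue = [87, 68, 31, 34, 19, 40, 15]
enqueue(84): queue = [87, 68, 31, 34, 19, 40, 15, 84]
enqueue(51): queue = [87, 68, 31, 34, 19, 40, 15, 84, 51]
enqueue(74): queue = [87, 68, 31, 34, 19, 40, 15, 84, 51, 74]

Answer: 87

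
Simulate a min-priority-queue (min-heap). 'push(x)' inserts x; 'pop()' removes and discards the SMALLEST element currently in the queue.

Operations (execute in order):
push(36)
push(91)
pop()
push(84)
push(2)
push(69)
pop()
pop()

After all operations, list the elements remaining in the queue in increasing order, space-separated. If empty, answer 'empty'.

Answer: 84 91

Derivation:
push(36): heap contents = [36]
push(91): heap contents = [36, 91]
pop() → 36: heap contents = [91]
push(84): heap contents = [84, 91]
push(2): heap contents = [2, 84, 91]
push(69): heap contents = [2, 69, 84, 91]
pop() → 2: heap contents = [69, 84, 91]
pop() → 69: heap contents = [84, 91]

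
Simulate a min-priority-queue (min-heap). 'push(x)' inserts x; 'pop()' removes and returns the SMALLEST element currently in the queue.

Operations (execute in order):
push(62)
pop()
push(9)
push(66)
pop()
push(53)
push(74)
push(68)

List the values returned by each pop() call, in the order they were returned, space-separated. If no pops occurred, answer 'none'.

Answer: 62 9

Derivation:
push(62): heap contents = [62]
pop() → 62: heap contents = []
push(9): heap contents = [9]
push(66): heap contents = [9, 66]
pop() → 9: heap contents = [66]
push(53): heap contents = [53, 66]
push(74): heap contents = [53, 66, 74]
push(68): heap contents = [53, 66, 68, 74]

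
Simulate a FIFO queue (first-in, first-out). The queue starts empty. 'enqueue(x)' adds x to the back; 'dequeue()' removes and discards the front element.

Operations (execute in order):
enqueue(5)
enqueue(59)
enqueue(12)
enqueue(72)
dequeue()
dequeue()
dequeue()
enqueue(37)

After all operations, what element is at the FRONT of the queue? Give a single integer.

enqueue(5): queue = [5]
enqueue(59): queue = [5, 59]
enqueue(12): queue = [5, 59, 12]
enqueue(72): queue = [5, 59, 12, 72]
dequeue(): queue = [59, 12, 72]
dequeue(): queue = [12, 72]
dequeue(): queue = [72]
enqueue(37): queue = [72, 37]

Answer: 72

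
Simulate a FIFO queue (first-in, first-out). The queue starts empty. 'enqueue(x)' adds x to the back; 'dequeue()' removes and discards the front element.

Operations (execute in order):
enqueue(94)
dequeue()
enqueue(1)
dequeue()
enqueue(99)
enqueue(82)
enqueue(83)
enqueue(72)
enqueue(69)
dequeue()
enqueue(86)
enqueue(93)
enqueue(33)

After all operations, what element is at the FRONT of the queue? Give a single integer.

enqueue(94): queue = [94]
dequeue(): queue = []
enqueue(1): queue = [1]
dequeue(): queue = []
enqueue(99): queue = [99]
enqueue(82): queue = [99, 82]
enqueue(83): queue = [99, 82, 83]
enqueue(72): queue = [99, 82, 83, 72]
enqueue(69): queue = [99, 82, 83, 72, 69]
dequeue(): queue = [82, 83, 72, 69]
enqueue(86): queue = [82, 83, 72, 69, 86]
enqueue(93): queue = [82, 83, 72, 69, 86, 93]
enqueue(33): queue = [82, 83, 72, 69, 86, 93, 33]

Answer: 82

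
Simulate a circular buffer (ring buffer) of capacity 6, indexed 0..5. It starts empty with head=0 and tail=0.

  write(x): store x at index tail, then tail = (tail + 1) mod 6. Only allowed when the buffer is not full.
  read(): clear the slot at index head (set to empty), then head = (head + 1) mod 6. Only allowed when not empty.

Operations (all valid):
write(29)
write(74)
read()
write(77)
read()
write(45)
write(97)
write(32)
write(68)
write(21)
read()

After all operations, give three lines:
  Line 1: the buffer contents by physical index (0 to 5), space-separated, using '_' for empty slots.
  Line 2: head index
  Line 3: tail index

Answer: 68 21 _ 45 97 32
3
2

Derivation:
write(29): buf=[29 _ _ _ _ _], head=0, tail=1, size=1
write(74): buf=[29 74 _ _ _ _], head=0, tail=2, size=2
read(): buf=[_ 74 _ _ _ _], head=1, tail=2, size=1
write(77): buf=[_ 74 77 _ _ _], head=1, tail=3, size=2
read(): buf=[_ _ 77 _ _ _], head=2, tail=3, size=1
write(45): buf=[_ _ 77 45 _ _], head=2, tail=4, size=2
write(97): buf=[_ _ 77 45 97 _], head=2, tail=5, size=3
write(32): buf=[_ _ 77 45 97 32], head=2, tail=0, size=4
write(68): buf=[68 _ 77 45 97 32], head=2, tail=1, size=5
write(21): buf=[68 21 77 45 97 32], head=2, tail=2, size=6
read(): buf=[68 21 _ 45 97 32], head=3, tail=2, size=5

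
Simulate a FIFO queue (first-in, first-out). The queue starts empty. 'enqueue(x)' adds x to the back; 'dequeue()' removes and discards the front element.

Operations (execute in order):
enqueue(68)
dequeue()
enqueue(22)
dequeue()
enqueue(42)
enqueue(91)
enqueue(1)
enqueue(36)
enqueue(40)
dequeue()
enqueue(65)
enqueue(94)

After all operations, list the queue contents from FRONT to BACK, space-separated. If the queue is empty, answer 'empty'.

Answer: 91 1 36 40 65 94

Derivation:
enqueue(68): [68]
dequeue(): []
enqueue(22): [22]
dequeue(): []
enqueue(42): [42]
enqueue(91): [42, 91]
enqueue(1): [42, 91, 1]
enqueue(36): [42, 91, 1, 36]
enqueue(40): [42, 91, 1, 36, 40]
dequeue(): [91, 1, 36, 40]
enqueue(65): [91, 1, 36, 40, 65]
enqueue(94): [91, 1, 36, 40, 65, 94]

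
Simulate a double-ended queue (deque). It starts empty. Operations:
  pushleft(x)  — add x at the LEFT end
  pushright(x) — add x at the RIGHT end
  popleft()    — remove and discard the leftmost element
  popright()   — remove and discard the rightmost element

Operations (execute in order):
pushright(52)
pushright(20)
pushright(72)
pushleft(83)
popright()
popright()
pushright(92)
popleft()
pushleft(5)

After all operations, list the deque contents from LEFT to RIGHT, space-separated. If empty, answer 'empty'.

pushright(52): [52]
pushright(20): [52, 20]
pushright(72): [52, 20, 72]
pushleft(83): [83, 52, 20, 72]
popright(): [83, 52, 20]
popright(): [83, 52]
pushright(92): [83, 52, 92]
popleft(): [52, 92]
pushleft(5): [5, 52, 92]

Answer: 5 52 92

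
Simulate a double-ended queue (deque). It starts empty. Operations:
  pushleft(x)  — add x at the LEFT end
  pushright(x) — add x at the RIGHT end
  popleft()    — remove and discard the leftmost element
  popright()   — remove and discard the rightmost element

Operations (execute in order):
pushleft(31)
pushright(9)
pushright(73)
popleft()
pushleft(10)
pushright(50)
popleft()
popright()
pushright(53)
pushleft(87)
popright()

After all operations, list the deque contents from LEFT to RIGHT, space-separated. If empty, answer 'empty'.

Answer: 87 9 73

Derivation:
pushleft(31): [31]
pushright(9): [31, 9]
pushright(73): [31, 9, 73]
popleft(): [9, 73]
pushleft(10): [10, 9, 73]
pushright(50): [10, 9, 73, 50]
popleft(): [9, 73, 50]
popright(): [9, 73]
pushright(53): [9, 73, 53]
pushleft(87): [87, 9, 73, 53]
popright(): [87, 9, 73]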